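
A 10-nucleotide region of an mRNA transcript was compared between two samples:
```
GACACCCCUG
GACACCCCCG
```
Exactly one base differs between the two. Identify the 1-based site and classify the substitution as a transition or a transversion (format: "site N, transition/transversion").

site 9, transition

Site 9 changes U→C. U is a pyrimidine and C is a pyrimidine, so this is a transition.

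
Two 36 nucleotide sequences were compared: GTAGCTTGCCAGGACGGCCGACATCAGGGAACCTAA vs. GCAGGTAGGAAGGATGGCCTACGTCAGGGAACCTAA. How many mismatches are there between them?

8

The sequences differ at sites 2, 5, 7, 9, 10, 15, 20, 23 (1-based) — 8 in total.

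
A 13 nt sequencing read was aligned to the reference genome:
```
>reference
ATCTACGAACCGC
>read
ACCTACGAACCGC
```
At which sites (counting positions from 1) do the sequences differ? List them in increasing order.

2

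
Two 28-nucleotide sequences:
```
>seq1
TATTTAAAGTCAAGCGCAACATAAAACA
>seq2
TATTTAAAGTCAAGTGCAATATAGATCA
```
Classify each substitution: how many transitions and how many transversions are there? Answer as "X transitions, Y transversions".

3 transitions, 1 transversion

Transitions (purine↔purine or pyrimidine↔pyrimidine): 15 C→T, 20 C→T, 24 A→G.
Transversions (purine↔pyrimidine): 26 A→T.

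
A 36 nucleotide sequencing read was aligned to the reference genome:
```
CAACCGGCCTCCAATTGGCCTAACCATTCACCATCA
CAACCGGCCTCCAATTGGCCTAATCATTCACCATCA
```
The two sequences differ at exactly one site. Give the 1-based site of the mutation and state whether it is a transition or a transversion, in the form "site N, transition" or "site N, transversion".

site 24, transition

The sequences differ only at site 24: C→T (pyrimidine→pyrimidine), a transition.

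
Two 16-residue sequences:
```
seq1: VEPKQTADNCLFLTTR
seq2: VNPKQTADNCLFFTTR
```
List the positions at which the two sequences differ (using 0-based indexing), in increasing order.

Scanning 0-based: 1: E/N; 12: L/F.

1, 12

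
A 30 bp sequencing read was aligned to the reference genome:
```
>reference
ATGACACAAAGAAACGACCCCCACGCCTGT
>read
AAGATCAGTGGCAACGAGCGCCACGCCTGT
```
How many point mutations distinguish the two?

Comparing position by position, 10 positions differ: 2 (T/A), 5 (C/T), 6 (A/C), 7 (C/A), 8 (A/G), 9 (A/T), 10 (A/G), 12 (A/C), 18 (C/G), 20 (C/G).

10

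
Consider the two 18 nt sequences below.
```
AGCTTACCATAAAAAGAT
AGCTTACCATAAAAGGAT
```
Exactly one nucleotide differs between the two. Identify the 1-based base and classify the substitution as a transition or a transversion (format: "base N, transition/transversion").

base 15, transition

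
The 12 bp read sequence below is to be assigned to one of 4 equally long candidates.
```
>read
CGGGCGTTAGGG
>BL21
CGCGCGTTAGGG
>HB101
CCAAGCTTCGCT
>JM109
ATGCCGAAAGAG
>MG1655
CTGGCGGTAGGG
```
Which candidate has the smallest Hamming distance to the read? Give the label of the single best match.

BL21 differs at 1 position; HB101 differs at 8 positions; JM109 differs at 6 positions; MG1655 differs at 2 positions. The closest is BL21.

BL21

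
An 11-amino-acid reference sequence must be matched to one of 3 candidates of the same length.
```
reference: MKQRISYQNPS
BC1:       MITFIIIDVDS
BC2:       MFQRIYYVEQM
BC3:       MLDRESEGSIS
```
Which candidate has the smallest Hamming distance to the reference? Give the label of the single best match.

BC1 differs at 8 positions; BC2 differs at 6 positions; BC3 differs at 7 positions. The closest is BC2.

BC2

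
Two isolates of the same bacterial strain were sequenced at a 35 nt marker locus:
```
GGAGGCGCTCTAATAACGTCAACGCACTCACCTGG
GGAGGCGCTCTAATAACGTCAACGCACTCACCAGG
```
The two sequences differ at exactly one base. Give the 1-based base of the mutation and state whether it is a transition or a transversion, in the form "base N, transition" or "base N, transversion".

base 33, transversion

Base 33 changes T→A. T is a pyrimidine and A is a purine, so this is a transversion.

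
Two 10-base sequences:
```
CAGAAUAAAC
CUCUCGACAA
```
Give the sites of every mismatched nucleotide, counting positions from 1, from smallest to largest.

2, 3, 4, 5, 6, 8, 10

Scanning 1-based: 2: A/U; 3: G/C; 4: A/U; 5: A/C; 6: U/G; 8: A/C; 10: C/A.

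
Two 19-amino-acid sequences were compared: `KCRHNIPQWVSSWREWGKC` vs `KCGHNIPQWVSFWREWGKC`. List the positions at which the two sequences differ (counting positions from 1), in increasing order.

Scanning 1-based: 3: R/G; 12: S/F.

3, 12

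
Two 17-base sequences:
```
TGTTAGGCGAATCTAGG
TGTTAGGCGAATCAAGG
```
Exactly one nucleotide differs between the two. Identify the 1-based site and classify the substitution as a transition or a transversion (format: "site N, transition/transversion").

Site 14 changes T→A. T is a pyrimidine and A is a purine, so this is a transversion.

site 14, transversion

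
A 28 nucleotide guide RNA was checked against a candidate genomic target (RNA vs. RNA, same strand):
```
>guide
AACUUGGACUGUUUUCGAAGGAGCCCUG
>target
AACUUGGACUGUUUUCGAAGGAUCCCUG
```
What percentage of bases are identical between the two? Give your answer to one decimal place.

1 position differs (23), so 27 of 28 match: 27/28 = 96.43%.

96.4%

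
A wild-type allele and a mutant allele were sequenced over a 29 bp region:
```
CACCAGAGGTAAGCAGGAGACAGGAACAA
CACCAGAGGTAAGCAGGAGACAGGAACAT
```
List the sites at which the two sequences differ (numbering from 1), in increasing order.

Scanning 1-based: 29: A/T.

29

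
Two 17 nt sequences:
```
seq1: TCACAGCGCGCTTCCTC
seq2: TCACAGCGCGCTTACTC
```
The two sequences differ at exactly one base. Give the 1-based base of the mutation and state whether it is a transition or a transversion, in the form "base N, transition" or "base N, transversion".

Base 14 changes C→A. C is a pyrimidine and A is a purine, so this is a transversion.

base 14, transversion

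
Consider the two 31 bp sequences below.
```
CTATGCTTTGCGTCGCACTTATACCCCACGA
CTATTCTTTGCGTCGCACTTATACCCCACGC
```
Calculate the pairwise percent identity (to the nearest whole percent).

2 positions differ (5, 31), so 29 of 31 match: 29/31 = 93.55%.

94%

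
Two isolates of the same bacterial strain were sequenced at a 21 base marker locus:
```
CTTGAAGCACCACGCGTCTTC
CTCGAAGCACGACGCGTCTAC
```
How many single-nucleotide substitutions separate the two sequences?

3

The sequences differ at bases 3, 11, 20 (1-based) — 3 in total.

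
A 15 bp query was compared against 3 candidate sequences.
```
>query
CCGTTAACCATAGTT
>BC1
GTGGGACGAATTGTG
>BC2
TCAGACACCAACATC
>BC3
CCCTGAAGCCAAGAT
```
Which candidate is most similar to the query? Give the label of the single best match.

BC3

BC1 differs at 9 positions; BC2 differs at 9 positions; BC3 differs at 6 positions. The closest is BC3.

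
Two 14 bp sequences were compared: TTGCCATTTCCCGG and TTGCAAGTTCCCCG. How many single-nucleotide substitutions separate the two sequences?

3

Mismatches (1-based): base 5: C→A; base 7: T→G; base 13: G→C.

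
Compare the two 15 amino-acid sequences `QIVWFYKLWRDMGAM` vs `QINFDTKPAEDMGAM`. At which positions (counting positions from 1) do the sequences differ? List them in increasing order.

Scanning 1-based: 3: V/N; 4: W/F; 5: F/D; 6: Y/T; 8: L/P; 9: W/A; 10: R/E.

3, 4, 5, 6, 8, 9, 10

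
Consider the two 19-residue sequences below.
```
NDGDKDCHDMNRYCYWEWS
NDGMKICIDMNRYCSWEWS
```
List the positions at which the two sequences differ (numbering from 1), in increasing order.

4, 6, 8, 15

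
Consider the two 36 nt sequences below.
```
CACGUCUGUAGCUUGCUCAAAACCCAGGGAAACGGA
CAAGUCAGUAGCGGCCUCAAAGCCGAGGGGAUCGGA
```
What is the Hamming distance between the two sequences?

The sequences differ at sites 3, 7, 13, 14, 15, 22, 25, 30, 32 (1-based) — 9 in total.

9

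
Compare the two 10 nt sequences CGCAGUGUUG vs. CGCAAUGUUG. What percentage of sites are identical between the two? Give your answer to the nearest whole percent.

90%

1 position differs (5), so 9 of 10 match: 9/10 = 90%.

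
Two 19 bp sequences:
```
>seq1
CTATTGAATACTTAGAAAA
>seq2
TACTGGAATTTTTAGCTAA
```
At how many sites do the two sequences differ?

8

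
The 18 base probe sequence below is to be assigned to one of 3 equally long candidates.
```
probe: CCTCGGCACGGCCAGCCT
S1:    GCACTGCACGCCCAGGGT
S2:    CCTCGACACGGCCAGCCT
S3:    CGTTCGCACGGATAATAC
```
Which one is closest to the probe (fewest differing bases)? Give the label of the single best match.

Hamming distances to probe — S1: 6; S2: 1; S3: 9.
Smallest is S2 with 1 mismatch.

S2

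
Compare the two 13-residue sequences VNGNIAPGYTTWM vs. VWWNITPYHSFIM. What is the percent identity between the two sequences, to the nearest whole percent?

38%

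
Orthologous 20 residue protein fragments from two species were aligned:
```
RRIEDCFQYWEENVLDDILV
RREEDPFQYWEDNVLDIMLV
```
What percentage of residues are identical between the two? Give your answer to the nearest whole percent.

75%

Mismatches at positions 3, 6, 12, 17, 18 (1-based): 5 of 20.
Identical positions: 15/20 = 75% → 75%.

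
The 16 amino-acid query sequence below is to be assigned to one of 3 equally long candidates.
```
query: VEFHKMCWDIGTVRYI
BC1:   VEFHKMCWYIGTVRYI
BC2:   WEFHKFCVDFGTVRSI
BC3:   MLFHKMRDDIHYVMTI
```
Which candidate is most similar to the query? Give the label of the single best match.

BC1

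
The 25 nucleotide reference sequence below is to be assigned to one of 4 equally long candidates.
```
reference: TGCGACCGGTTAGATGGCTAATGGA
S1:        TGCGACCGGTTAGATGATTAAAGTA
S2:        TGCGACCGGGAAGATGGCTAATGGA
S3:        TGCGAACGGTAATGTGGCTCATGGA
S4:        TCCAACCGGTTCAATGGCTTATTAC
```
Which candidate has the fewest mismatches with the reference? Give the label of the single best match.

S2

S1 differs at 4 bases; S2 differs at 2 bases; S3 differs at 5 bases; S4 differs at 8 bases. The closest is S2.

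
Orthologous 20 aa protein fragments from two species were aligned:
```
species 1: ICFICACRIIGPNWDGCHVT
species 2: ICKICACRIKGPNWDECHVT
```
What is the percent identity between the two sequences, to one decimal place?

85.0%

3 positions differ (3, 10, 16), so 17 of 20 match: 17/20 = 85%.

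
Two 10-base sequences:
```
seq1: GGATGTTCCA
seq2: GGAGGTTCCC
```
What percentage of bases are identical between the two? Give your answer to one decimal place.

80.0%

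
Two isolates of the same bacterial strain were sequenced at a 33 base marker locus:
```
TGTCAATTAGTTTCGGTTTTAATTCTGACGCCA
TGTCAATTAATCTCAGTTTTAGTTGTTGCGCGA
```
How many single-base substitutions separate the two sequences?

Comparing position by position, 8 bases differ: 10 (G/A), 12 (T/C), 15 (G/A), 22 (A/G), 25 (C/G), 27 (G/T), 28 (A/G), 32 (C/G).

8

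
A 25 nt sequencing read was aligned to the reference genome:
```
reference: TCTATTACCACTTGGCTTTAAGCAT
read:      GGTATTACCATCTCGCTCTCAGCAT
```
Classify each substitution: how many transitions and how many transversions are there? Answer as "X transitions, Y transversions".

3 transitions, 4 transversions

Transitions (purine↔purine or pyrimidine↔pyrimidine): 11 C→T, 12 T→C, 18 T→C.
Transversions (purine↔pyrimidine): 1 T→G, 2 C→G, 14 G→C, 20 A→C.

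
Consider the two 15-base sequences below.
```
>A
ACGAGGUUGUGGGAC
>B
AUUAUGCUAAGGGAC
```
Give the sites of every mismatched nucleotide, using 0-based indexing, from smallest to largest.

Differences at site 1 (C→U), site 2 (G→U), site 4 (G→U), site 6 (U→C), site 8 (G→A), site 9 (U→A).

1, 2, 4, 6, 8, 9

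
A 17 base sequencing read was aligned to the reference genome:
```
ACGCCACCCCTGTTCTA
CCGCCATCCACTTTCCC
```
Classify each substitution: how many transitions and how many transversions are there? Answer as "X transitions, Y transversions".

Transitions (purine↔purine or pyrimidine↔pyrimidine): 7 C→T, 11 T→C, 16 T→C.
Transversions (purine↔pyrimidine): 1 A→C, 10 C→A, 12 G→T, 17 A→C.

3 transitions, 4 transversions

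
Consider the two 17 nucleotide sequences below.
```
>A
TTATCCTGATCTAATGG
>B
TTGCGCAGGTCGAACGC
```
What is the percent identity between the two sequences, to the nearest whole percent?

Mismatches at positions 3, 4, 5, 7, 9, 12, 15, 17 (1-based): 8 of 17.
Identical positions: 9/17 = 52.94% → 53%.

53%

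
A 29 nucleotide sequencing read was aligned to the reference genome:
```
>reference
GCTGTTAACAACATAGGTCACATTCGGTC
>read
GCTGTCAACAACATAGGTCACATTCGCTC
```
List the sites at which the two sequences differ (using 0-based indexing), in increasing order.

5, 26

Differences at site 5 (T→C), site 26 (G→C).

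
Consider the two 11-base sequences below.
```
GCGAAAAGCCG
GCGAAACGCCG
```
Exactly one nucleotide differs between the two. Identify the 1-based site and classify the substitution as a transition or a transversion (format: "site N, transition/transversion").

Site 7 changes A→C. A is a purine and C is a pyrimidine, so this is a transversion.

site 7, transversion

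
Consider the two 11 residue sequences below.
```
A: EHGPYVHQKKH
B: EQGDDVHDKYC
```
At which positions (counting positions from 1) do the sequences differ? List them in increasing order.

Differences at position 2 (H→Q), position 4 (P→D), position 5 (Y→D), position 8 (Q→D), position 10 (K→Y), position 11 (H→C).

2, 4, 5, 8, 10, 11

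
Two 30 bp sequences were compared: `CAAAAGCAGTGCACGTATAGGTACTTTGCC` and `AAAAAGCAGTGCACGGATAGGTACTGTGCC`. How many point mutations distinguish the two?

Mismatches (1-based): site 1: C→A; site 16: T→G; site 26: T→G.

3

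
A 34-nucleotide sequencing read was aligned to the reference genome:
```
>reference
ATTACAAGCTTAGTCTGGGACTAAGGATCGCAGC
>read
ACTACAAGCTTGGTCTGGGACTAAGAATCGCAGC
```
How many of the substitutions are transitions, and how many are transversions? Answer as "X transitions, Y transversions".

3 transitions, 0 transversions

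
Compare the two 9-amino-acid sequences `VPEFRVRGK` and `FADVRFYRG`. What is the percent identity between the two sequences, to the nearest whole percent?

11%

Mismatches at positions 1, 2, 3, 4, 6, 7, 8, 9 (1-based): 8 of 9.
Identical positions: 1/9 = 11.11% → 11%.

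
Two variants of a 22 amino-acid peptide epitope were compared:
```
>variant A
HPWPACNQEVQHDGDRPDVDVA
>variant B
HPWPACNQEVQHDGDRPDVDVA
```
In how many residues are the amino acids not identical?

0

No positions differ; the sequences are identical.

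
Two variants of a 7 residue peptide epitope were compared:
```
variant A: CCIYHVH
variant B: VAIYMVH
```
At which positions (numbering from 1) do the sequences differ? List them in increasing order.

Scanning 1-based: 1: C/V; 2: C/A; 5: H/M.

1, 2, 5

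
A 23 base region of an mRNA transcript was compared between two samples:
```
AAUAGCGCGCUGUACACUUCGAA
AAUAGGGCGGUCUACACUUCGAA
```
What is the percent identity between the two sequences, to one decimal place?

87.0%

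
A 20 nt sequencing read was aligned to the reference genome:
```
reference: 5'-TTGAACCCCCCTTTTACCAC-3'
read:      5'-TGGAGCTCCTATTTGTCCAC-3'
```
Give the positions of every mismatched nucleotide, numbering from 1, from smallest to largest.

Scanning 1-based: 2: T/G; 5: A/G; 7: C/T; 10: C/T; 11: C/A; 15: T/G; 16: A/T.

2, 5, 7, 10, 11, 15, 16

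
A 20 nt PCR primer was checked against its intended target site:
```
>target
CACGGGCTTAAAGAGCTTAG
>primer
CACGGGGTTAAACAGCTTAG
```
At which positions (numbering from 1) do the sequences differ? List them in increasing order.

7, 13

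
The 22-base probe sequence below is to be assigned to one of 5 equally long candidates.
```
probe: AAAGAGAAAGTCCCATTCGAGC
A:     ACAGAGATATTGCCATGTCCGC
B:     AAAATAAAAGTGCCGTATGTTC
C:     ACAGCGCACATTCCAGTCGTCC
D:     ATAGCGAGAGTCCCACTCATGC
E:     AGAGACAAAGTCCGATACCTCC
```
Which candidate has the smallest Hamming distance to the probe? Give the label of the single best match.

Hamming distances to probe — A: 8; B: 9; C: 9; D: 6; E: 7.
Smallest is D with 6 mismatches.

D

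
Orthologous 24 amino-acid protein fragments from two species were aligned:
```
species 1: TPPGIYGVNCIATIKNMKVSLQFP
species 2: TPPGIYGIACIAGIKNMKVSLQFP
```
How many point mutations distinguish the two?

3

Comparing position by position, 3 residues differ: 8 (V/I), 9 (N/A), 13 (T/G).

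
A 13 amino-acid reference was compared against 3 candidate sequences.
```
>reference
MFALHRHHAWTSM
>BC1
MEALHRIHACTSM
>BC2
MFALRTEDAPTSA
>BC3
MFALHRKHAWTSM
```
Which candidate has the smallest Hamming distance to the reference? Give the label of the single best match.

BC1 differs at 3 positions; BC2 differs at 6 positions; BC3 differs at 1 position. The closest is BC3.

BC3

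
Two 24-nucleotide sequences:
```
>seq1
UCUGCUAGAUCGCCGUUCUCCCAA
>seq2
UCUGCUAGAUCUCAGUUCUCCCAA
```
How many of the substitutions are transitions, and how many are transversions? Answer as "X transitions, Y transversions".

0 transitions, 2 transversions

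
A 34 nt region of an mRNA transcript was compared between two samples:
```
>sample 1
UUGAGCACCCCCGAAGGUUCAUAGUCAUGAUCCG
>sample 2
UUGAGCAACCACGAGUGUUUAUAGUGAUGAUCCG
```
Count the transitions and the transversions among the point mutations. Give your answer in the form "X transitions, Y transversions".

Transitions (purine↔purine or pyrimidine↔pyrimidine): 15 A→G, 20 C→U.
Transversions (purine↔pyrimidine): 8 C→A, 11 C→A, 16 G→U, 26 C→G.

2 transitions, 4 transversions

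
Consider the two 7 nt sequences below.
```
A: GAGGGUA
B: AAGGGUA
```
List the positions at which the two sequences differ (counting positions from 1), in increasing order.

Scanning 1-based: 1: G/A.

1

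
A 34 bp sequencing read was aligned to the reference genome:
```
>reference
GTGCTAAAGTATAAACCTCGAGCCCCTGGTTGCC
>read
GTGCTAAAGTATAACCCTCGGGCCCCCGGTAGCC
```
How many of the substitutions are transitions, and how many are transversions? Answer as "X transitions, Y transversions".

2 transitions, 2 transversions

Mismatches (1-based):
base 15: A→C (purine→pyrimidine, transversion)
base 21: A→G (purine→purine, transition)
base 27: T→C (pyrimidine→pyrimidine, transition)
base 31: T→A (pyrimidine→purine, transversion)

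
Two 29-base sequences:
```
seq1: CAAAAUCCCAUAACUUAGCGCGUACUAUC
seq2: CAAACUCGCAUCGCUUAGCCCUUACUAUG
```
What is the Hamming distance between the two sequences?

7

The sequences differ at bases 5, 8, 12, 13, 20, 22, 29 (1-based) — 7 in total.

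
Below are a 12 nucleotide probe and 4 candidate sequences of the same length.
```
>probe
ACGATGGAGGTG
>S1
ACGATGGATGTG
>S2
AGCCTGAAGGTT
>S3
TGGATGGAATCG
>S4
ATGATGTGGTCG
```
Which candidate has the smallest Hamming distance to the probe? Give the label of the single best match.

S1

Hamming distances to probe — S1: 1; S2: 5; S3: 5; S4: 5.
Smallest is S1 with 1 mismatch.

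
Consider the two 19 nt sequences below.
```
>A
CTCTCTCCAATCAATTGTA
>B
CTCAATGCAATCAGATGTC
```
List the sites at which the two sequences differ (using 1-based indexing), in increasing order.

Scanning 1-based: 4: T/A; 5: C/A; 7: C/G; 14: A/G; 15: T/A; 19: A/C.

4, 5, 7, 14, 15, 19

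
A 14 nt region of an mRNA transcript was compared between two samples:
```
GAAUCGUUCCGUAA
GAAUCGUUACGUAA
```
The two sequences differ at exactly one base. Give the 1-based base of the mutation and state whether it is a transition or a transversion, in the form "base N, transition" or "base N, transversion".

base 9, transversion

Base 9 changes C→A. C is a pyrimidine and A is a purine, so this is a transversion.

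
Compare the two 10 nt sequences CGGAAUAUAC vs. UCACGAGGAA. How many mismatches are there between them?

The sequences differ at sites 1, 2, 3, 4, 5, 6, 7, 8, 10 (1-based) — 9 in total.

9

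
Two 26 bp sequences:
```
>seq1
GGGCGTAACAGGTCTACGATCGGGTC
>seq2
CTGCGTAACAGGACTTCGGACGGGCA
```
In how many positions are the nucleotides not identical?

8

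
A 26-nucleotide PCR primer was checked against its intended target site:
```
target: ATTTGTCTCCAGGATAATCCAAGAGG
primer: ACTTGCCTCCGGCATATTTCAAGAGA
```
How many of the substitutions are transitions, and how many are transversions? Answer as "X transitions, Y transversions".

5 transitions, 2 transversions

Transitions (purine↔purine or pyrimidine↔pyrimidine): 2 T→C, 6 T→C, 11 A→G, 19 C→T, 26 G→A.
Transversions (purine↔pyrimidine): 13 G→C, 17 A→T.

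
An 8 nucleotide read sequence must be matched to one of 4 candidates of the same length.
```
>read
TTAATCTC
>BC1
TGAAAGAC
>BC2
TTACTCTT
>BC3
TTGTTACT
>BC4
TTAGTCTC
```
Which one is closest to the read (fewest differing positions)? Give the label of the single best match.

BC4

BC1 differs at 4 positions; BC2 differs at 2 positions; BC3 differs at 5 positions; BC4 differs at 1 position. The closest is BC4.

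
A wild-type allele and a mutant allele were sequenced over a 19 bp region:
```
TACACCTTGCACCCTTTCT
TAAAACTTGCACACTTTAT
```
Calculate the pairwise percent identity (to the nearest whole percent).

4 positions differ (3, 5, 13, 18), so 15 of 19 match: 15/19 = 78.95%.

79%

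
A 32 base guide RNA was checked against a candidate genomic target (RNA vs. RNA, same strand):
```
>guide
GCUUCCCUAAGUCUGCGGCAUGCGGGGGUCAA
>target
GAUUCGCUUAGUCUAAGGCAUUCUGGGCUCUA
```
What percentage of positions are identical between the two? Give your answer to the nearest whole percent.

Mismatches at positions 2, 6, 9, 15, 16, 22, 24, 28, 31 (1-based): 9 of 32.
Identical positions: 23/32 = 71.88% → 72%.

72%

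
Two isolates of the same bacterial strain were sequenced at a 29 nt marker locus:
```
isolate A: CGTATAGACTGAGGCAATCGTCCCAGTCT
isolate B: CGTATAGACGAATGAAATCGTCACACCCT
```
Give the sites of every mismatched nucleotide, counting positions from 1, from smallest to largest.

10, 11, 13, 15, 23, 26, 27

Differences at site 10 (T→G), site 11 (G→A), site 13 (G→T), site 15 (C→A), site 23 (C→A), site 26 (G→C), site 27 (T→C).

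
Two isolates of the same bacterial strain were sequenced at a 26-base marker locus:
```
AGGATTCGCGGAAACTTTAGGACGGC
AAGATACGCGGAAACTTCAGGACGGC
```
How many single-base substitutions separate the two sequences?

3

The sequences differ at bases 2, 6, 18 (1-based) — 3 in total.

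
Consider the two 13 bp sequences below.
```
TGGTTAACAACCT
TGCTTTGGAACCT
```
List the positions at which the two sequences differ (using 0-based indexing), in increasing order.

2, 5, 6, 7

Scanning 0-based: 2: G/C; 5: A/T; 6: A/G; 7: C/G.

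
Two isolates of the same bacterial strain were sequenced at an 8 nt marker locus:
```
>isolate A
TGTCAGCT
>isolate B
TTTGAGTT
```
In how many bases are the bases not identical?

3

The sequences differ at bases 2, 4, 7 (1-based) — 3 in total.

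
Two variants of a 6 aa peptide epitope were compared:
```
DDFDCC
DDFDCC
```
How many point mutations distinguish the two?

0

No positions differ; the sequences are identical.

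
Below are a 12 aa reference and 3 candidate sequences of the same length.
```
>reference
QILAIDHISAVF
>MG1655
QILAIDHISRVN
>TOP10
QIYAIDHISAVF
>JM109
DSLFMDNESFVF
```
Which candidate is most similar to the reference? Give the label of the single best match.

Hamming distances to reference — MG1655: 2; TOP10: 1; JM109: 7.
Smallest is TOP10 with 1 mismatch.

TOP10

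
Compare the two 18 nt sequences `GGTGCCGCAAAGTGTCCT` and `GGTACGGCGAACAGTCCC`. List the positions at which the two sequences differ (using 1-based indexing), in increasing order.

Scanning 1-based: 4: G/A; 6: C/G; 9: A/G; 12: G/C; 13: T/A; 18: T/C.

4, 6, 9, 12, 13, 18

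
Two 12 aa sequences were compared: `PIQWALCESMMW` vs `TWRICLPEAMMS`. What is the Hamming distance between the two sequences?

8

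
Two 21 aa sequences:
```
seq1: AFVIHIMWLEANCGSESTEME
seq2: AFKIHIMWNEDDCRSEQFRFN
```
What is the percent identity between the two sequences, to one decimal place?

52.4%

Mismatches at positions 3, 9, 11, 12, 14, 17, 18, 19, 20, 21 (1-based): 10 of 21.
Identical positions: 11/21 = 52.38% → 52.4%.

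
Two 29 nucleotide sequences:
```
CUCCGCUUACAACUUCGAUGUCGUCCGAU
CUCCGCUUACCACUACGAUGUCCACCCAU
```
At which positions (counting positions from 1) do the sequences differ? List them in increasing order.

Scanning 1-based: 11: A/C; 15: U/A; 23: G/C; 24: U/A; 27: G/C.

11, 15, 23, 24, 27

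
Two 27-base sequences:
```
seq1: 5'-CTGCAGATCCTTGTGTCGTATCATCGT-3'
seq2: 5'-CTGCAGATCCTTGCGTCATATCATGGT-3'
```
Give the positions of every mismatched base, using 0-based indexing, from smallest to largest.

Differences at position 13 (T→C), position 17 (G→A), position 24 (C→G).

13, 17, 24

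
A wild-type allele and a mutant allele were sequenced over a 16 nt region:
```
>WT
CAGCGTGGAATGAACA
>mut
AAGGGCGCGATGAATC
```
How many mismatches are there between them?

7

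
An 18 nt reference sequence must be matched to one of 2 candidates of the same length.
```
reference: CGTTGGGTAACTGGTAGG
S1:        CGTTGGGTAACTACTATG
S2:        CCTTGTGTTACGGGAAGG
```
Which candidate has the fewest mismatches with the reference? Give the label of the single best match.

S1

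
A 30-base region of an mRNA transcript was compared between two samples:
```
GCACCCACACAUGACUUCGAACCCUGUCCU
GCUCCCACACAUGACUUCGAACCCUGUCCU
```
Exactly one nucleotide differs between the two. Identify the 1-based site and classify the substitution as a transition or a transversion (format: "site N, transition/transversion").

site 3, transversion

Site 3 changes A→U. A is a purine and U is a pyrimidine, so this is a transversion.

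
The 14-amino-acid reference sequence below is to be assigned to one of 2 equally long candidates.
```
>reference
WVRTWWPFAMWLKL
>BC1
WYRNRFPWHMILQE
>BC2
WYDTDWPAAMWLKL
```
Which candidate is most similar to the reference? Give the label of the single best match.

BC2

BC1 differs at 9 residues; BC2 differs at 4 residues. The closest is BC2.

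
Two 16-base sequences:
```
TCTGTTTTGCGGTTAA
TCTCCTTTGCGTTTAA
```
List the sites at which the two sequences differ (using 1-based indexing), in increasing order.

4, 5, 12

Differences at site 4 (G→C), site 5 (T→C), site 12 (G→T).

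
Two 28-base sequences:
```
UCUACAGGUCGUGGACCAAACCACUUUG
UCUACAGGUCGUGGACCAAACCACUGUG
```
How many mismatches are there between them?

Comparing position by position, 1 site differs: 26 (U/G).

1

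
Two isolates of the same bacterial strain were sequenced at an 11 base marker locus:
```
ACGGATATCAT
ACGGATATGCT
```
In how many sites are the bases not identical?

2

Mismatches (1-based): site 9: C→G; site 10: A→C.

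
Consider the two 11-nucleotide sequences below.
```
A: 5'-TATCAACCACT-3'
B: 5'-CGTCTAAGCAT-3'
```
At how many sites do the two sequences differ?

7

Comparing position by position, 7 sites differ: 1 (T/C), 2 (A/G), 5 (A/T), 7 (C/A), 8 (C/G), 9 (A/C), 10 (C/A).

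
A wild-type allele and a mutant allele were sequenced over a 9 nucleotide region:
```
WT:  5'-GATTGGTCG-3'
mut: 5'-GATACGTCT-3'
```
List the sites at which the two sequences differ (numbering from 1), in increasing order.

4, 5, 9

Scanning 1-based: 4: T/A; 5: G/C; 9: G/T.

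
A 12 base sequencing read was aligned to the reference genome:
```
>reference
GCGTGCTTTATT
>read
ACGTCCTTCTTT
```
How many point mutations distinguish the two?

Comparing position by position, 4 sites differ: 1 (G/A), 5 (G/C), 9 (T/C), 10 (A/T).

4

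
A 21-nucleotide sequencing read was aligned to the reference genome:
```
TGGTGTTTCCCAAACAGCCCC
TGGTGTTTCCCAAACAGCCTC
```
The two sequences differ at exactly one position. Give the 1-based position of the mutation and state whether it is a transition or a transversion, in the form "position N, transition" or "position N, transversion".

position 20, transition

Position 20 changes C→T. C is a pyrimidine and T is a pyrimidine, so this is a transition.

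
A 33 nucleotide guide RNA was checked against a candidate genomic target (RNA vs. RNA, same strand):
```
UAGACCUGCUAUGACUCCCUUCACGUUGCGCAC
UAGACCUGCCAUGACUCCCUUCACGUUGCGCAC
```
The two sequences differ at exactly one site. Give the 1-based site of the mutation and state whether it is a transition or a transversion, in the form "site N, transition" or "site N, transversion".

site 10, transition

The sequences differ only at site 10: U→C (pyrimidine→pyrimidine), a transition.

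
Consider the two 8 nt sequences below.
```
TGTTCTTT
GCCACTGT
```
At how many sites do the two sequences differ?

Comparing position by position, 5 sites differ: 1 (T/G), 2 (G/C), 3 (T/C), 4 (T/A), 7 (T/G).

5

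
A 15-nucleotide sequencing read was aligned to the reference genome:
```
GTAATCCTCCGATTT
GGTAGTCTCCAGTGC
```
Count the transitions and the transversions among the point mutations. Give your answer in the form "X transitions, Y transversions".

4 transitions, 4 transversions

Mismatches (1-based):
base 2: T→G (pyrimidine→purine, transversion)
base 3: A→T (purine→pyrimidine, transversion)
base 5: T→G (pyrimidine→purine, transversion)
base 6: C→T (pyrimidine→pyrimidine, transition)
base 11: G→A (purine→purine, transition)
base 12: A→G (purine→purine, transition)
base 14: T→G (pyrimidine→purine, transversion)
base 15: T→C (pyrimidine→pyrimidine, transition)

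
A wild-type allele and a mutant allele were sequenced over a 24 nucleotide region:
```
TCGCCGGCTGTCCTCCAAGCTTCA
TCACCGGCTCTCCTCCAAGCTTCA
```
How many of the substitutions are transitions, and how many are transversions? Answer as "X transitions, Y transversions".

1 transition, 1 transversion

Transitions (purine↔purine or pyrimidine↔pyrimidine): 3 G→A.
Transversions (purine↔pyrimidine): 10 G→C.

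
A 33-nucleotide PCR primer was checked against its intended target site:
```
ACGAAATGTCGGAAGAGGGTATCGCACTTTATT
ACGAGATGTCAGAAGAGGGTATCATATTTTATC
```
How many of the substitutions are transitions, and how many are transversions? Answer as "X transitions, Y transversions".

Mismatches (1-based):
base 5: A→G (purine→purine, transition)
base 11: G→A (purine→purine, transition)
base 24: G→A (purine→purine, transition)
base 25: C→T (pyrimidine→pyrimidine, transition)
base 27: C→T (pyrimidine→pyrimidine, transition)
base 33: T→C (pyrimidine→pyrimidine, transition)

6 transitions, 0 transversions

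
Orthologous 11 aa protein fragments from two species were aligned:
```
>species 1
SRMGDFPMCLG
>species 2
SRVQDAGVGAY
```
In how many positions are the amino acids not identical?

8

The sequences differ at positions 3, 4, 6, 7, 8, 9, 10, 11 (1-based) — 8 in total.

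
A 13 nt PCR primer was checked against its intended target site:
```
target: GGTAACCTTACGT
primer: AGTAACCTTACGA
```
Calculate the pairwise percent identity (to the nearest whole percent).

85%

2 positions differ (1, 13), so 11 of 13 match: 11/13 = 84.62%.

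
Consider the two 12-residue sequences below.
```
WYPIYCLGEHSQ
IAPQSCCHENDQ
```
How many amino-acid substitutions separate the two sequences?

Comparing position by position, 8 residues differ: 1 (W/I), 2 (Y/A), 4 (I/Q), 5 (Y/S), 7 (L/C), 8 (G/H), 10 (H/N), 11 (S/D).

8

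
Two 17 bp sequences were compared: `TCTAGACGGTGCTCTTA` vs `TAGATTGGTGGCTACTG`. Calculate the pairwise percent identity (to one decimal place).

41.2%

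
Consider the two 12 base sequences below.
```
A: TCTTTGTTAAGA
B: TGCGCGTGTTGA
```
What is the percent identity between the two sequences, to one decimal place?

Mismatches at positions 2, 3, 4, 5, 8, 9, 10 (1-based): 7 of 12.
Identical positions: 5/12 = 41.67% → 41.7%.

41.7%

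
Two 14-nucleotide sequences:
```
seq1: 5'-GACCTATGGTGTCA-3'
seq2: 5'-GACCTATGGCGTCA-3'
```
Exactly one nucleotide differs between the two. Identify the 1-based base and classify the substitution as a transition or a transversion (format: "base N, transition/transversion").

base 10, transition

Base 10 changes T→C. T is a pyrimidine and C is a pyrimidine, so this is a transition.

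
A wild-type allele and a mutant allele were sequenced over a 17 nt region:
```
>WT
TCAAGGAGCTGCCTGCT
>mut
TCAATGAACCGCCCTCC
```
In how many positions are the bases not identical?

Mismatches (1-based): position 5: G→T; position 8: G→A; position 10: T→C; position 14: T→C; position 15: G→T; position 17: T→C.

6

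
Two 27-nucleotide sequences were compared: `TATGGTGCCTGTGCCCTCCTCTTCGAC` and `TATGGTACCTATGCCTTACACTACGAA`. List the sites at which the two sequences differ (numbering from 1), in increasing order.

7, 11, 16, 18, 20, 23, 27

Scanning 1-based: 7: G/A; 11: G/A; 16: C/T; 18: C/A; 20: T/A; 23: T/A; 27: C/A.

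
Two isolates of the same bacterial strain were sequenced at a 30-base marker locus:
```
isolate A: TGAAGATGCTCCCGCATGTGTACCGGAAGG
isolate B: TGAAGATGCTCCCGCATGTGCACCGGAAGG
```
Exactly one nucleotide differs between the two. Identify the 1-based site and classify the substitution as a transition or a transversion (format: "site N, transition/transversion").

site 21, transition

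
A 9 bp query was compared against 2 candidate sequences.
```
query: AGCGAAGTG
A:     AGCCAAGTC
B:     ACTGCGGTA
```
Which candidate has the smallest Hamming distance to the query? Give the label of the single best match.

A differs at 2 positions; B differs at 5 positions. The closest is A.

A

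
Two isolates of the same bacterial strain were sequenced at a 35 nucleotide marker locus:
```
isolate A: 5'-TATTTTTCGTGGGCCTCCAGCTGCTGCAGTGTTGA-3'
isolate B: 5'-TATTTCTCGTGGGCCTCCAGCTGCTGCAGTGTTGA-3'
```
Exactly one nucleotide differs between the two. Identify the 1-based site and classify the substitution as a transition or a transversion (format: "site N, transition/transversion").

The sequences differ only at site 6: T→C (pyrimidine→pyrimidine), a transition.

site 6, transition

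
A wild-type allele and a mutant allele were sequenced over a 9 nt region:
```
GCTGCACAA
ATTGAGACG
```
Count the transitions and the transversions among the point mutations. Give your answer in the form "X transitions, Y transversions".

Mismatches (1-based):
site 1: G→A (purine→purine, transition)
site 2: C→T (pyrimidine→pyrimidine, transition)
site 5: C→A (pyrimidine→purine, transversion)
site 6: A→G (purine→purine, transition)
site 7: C→A (pyrimidine→purine, transversion)
site 8: A→C (purine→pyrimidine, transversion)
site 9: A→G (purine→purine, transition)

4 transitions, 3 transversions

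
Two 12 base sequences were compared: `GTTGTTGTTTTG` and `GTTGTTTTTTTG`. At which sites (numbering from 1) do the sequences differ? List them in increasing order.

Scanning 1-based: 7: G/T.

7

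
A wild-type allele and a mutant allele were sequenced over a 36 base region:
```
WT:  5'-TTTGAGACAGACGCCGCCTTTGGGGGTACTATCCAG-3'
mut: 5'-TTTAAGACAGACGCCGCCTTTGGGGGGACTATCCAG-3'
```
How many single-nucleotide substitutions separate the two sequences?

Comparing position by position, 2 positions differ: 4 (G/A), 27 (T/G).

2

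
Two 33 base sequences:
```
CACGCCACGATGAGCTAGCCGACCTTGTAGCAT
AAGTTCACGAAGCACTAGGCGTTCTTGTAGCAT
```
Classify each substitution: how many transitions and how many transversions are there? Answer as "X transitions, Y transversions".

Mismatches (1-based):
site 1: C→A (pyrimidine→purine, transversion)
site 3: C→G (pyrimidine→purine, transversion)
site 4: G→T (purine→pyrimidine, transversion)
site 5: C→T (pyrimidine→pyrimidine, transition)
site 11: T→A (pyrimidine→purine, transversion)
site 13: A→C (purine→pyrimidine, transversion)
site 14: G→A (purine→purine, transition)
site 19: C→G (pyrimidine→purine, transversion)
site 22: A→T (purine→pyrimidine, transversion)
site 23: C→T (pyrimidine→pyrimidine, transition)

3 transitions, 7 transversions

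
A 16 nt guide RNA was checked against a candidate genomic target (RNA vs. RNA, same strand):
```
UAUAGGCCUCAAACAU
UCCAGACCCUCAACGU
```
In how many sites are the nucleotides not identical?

The sequences differ at sites 2, 3, 6, 9, 10, 11, 15 (1-based) — 7 in total.

7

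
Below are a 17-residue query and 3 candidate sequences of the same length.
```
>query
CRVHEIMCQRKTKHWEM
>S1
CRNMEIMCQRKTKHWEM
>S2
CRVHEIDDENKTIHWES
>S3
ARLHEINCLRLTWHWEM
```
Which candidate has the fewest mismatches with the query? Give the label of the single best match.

S1 differs at 2 residues; S2 differs at 6 residues; S3 differs at 6 residues. The closest is S1.

S1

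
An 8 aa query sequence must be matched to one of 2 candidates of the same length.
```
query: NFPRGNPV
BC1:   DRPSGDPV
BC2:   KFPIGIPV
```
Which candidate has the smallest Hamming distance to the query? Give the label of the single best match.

BC2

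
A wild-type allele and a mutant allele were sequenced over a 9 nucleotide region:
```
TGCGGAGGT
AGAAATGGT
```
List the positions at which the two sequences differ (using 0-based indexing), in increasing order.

0, 2, 3, 4, 5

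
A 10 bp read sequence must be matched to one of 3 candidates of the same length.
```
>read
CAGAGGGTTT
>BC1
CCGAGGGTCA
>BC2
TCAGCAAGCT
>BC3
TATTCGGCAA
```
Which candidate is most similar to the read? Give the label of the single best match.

BC1 differs at 3 bases; BC2 differs at 9 bases; BC3 differs at 7 bases. The closest is BC1.

BC1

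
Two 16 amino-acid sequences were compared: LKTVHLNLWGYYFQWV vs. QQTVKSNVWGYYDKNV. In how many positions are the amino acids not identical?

Comparing position by position, 8 positions differ: 1 (L/Q), 2 (K/Q), 5 (H/K), 6 (L/S), 8 (L/V), 13 (F/D), 14 (Q/K), 15 (W/N).

8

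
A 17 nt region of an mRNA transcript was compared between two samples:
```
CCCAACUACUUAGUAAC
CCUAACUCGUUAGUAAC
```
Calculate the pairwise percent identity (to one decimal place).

82.4%

3 positions differ (3, 8, 9), so 14 of 17 match: 14/17 = 82.35%.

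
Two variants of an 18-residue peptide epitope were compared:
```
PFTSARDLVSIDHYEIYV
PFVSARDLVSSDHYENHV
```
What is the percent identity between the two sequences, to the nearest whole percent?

78%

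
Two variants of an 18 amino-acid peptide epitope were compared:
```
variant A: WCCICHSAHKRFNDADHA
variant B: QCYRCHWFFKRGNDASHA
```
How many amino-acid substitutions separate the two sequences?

The sequences differ at residues 1, 3, 4, 7, 8, 9, 12, 16 (1-based) — 8 in total.

8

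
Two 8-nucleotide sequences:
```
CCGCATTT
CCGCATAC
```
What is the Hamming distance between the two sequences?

2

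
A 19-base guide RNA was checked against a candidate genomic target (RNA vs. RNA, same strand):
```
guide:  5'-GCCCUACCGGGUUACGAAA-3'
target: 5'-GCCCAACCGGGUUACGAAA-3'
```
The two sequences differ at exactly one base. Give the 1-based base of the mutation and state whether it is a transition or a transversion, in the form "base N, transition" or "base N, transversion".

base 5, transversion

The sequences differ only at base 5: U→A (pyrimidine→purine), a transversion.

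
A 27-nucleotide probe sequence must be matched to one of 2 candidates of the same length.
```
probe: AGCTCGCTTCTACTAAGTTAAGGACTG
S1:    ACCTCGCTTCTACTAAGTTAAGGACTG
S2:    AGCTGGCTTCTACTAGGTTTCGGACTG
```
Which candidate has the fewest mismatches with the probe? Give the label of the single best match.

S1 differs at 1 position; S2 differs at 4 positions. The closest is S1.

S1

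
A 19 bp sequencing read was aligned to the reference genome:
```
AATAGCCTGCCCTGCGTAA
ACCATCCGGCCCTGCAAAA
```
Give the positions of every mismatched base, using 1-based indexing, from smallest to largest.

Scanning 1-based: 2: A/C; 3: T/C; 5: G/T; 8: T/G; 16: G/A; 17: T/A.

2, 3, 5, 8, 16, 17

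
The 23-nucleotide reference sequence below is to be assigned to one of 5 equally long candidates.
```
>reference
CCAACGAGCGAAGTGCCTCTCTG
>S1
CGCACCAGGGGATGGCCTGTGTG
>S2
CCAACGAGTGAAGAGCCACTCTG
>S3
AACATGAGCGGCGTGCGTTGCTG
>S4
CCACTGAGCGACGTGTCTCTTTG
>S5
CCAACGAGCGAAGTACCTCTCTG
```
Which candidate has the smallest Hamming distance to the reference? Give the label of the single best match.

Hamming distances to reference — S1: 9; S2: 3; S3: 9; S4: 5; S5: 1.
Smallest is S5 with 1 mismatch.

S5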